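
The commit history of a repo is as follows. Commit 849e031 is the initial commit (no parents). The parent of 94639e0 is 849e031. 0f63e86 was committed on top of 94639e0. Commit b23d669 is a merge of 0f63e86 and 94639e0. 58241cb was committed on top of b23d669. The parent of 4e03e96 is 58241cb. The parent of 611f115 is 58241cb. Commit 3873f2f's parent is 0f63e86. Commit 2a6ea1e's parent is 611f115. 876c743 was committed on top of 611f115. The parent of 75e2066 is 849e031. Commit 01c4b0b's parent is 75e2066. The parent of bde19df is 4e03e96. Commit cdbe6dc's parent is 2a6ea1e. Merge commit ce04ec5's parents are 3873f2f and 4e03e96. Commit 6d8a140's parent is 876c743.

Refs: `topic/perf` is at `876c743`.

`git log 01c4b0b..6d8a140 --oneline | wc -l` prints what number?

Reachable from 6d8a140: {0f63e86, 58241cb, 611f115, 6d8a140, 849e031, 876c743, 94639e0, b23d669}.
Reachable from 01c4b0b: {01c4b0b, 75e2066, 849e031}.
In 6d8a140's history but not 01c4b0b's: {0f63e86, 58241cb, 611f115, 6d8a140, 876c743, 94639e0, b23d669} — 7 commits.

7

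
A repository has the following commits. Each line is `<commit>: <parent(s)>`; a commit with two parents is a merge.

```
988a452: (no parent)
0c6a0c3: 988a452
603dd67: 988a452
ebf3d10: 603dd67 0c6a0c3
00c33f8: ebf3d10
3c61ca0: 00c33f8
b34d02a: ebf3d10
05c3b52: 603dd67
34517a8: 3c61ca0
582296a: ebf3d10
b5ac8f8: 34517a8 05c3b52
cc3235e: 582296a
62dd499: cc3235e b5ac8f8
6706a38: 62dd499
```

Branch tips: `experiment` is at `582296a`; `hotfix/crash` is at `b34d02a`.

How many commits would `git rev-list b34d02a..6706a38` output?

Reachable from 6706a38: {00c33f8, 05c3b52, 0c6a0c3, 34517a8, 3c61ca0, 582296a, 603dd67, 62dd499, 6706a38, 988a452, b5ac8f8, cc3235e, ebf3d10}.
Reachable from b34d02a: {0c6a0c3, 603dd67, 988a452, b34d02a, ebf3d10}.
In 6706a38's history but not b34d02a's: {00c33f8, 05c3b52, 34517a8, 3c61ca0, 582296a, 62dd499, 6706a38, b5ac8f8, cc3235e} — 9 commits.

9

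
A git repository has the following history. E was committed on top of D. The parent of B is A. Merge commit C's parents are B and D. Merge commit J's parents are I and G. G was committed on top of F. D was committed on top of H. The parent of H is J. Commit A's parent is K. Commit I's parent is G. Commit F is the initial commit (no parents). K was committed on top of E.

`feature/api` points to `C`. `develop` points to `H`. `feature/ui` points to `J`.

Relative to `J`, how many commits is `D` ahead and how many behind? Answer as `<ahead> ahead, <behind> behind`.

Reachable from D: {D, F, G, H, I, J}.
Reachable from J: {F, G, I, J}.
Only in D's history (ahead): {D, H} — 2.
Only in J's history (behind): {} — 0.

2 ahead, 0 behind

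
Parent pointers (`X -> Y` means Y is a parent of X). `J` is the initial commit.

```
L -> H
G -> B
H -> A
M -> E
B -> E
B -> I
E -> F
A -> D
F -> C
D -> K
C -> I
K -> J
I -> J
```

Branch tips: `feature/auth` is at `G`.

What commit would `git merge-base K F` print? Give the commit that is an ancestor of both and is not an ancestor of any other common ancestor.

Ancestors of K: {J, K}.
Ancestors of F: {C, F, I, J}.
Common ancestors: {J}.
The only common ancestor is J, so it is the merge base.

J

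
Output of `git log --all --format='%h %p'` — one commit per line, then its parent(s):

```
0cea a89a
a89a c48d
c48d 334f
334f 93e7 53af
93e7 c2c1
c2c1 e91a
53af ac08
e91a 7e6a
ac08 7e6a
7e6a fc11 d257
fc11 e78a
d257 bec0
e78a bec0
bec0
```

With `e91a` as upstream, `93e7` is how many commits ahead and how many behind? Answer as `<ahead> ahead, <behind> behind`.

2 ahead, 0 behind

Reachable from 93e7: {7e6a, 93e7, bec0, c2c1, d257, e78a, e91a, fc11}.
Reachable from e91a: {7e6a, bec0, d257, e78a, e91a, fc11}.
Only in 93e7's history (ahead): {93e7, c2c1} — 2.
Only in e91a's history (behind): {} — 0.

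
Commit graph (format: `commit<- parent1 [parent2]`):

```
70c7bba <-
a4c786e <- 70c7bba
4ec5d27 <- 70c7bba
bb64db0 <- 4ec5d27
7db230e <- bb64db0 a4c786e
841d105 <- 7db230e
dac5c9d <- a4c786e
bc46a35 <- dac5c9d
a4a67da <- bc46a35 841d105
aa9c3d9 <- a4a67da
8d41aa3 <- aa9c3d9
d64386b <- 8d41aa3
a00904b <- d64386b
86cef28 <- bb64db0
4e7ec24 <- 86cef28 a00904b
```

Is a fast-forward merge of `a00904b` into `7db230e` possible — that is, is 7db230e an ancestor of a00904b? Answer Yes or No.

A fast-forward from 7db230e to a00904b is possible iff 7db230e is an ancestor of a00904b.
Ancestors of a00904b: {4ec5d27, 70c7bba, 7db230e, 841d105, 8d41aa3, a00904b, a4a67da, a4c786e, aa9c3d9, bb64db0, bc46a35, d64386b, dac5c9d}.
7db230e is among them, so fast-forward is possible.

Yes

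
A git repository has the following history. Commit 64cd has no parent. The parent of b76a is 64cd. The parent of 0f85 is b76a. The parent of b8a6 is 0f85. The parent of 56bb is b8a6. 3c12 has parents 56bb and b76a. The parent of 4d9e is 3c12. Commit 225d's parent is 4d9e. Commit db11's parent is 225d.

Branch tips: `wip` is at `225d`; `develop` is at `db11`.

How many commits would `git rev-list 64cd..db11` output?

Reachable from db11: {0f85, 225d, 3c12, 4d9e, 56bb, 64cd, b76a, b8a6, db11}.
Reachable from 64cd: {64cd}.
In db11's history but not 64cd's: {0f85, 225d, 3c12, 4d9e, 56bb, b76a, b8a6, db11} — 8 commits.

8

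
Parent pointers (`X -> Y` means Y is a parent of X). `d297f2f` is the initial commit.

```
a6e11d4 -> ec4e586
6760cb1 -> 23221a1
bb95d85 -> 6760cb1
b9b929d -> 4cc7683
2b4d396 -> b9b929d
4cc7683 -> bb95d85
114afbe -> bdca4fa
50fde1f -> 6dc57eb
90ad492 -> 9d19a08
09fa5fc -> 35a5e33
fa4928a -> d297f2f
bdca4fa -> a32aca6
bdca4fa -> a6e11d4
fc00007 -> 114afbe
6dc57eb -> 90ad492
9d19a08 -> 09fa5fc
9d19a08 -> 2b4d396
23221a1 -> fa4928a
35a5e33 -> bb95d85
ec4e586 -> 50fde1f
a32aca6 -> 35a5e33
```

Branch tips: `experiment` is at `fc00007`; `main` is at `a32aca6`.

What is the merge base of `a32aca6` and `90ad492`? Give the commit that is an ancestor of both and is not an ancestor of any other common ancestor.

Ancestors of a32aca6: {23221a1, 35a5e33, 6760cb1, a32aca6, bb95d85, d297f2f, fa4928a}.
Ancestors of 90ad492: {09fa5fc, 23221a1, 2b4d396, 35a5e33, 4cc7683, 6760cb1, 90ad492, 9d19a08, b9b929d, bb95d85, d297f2f, fa4928a}.
Common ancestors: {23221a1, 35a5e33, 6760cb1, bb95d85, d297f2f, fa4928a}.
Among these, 35a5e33 is not an ancestor of any other common ancestor — it is the merge base.

35a5e33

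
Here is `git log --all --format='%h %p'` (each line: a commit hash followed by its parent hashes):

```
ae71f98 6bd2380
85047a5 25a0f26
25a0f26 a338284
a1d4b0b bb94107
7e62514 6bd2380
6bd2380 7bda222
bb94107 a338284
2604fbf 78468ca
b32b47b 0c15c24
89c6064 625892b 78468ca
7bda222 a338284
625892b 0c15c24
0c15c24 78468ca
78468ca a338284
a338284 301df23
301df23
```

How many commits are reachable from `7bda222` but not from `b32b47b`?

1

Reachable from 7bda222: {301df23, 7bda222, a338284}.
Reachable from b32b47b: {0c15c24, 301df23, 78468ca, a338284, b32b47b}.
In 7bda222's history but not b32b47b's: {7bda222} — 1 commit.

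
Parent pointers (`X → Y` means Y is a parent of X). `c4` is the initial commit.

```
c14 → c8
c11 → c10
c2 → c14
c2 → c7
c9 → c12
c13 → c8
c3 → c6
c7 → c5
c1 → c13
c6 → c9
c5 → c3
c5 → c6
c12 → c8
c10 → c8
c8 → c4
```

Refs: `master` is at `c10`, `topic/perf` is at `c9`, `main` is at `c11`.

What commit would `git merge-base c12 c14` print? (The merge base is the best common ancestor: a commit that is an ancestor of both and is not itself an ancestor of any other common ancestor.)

c8

Ancestors of c12: {c12, c4, c8}.
Ancestors of c14: {c14, c4, c8}.
Common ancestors: {c4, c8}.
Among these, c8 is not an ancestor of any other common ancestor — it is the merge base.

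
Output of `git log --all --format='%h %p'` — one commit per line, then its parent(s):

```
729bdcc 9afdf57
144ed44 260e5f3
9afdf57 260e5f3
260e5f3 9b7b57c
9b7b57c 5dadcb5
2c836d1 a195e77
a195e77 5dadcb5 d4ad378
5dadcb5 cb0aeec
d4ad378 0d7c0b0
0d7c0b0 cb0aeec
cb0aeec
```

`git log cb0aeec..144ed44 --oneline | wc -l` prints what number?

Reachable from 144ed44: {144ed44, 260e5f3, 5dadcb5, 9b7b57c, cb0aeec}.
Reachable from cb0aeec: {cb0aeec}.
In 144ed44's history but not cb0aeec's: {144ed44, 260e5f3, 5dadcb5, 9b7b57c} — 4 commits.

4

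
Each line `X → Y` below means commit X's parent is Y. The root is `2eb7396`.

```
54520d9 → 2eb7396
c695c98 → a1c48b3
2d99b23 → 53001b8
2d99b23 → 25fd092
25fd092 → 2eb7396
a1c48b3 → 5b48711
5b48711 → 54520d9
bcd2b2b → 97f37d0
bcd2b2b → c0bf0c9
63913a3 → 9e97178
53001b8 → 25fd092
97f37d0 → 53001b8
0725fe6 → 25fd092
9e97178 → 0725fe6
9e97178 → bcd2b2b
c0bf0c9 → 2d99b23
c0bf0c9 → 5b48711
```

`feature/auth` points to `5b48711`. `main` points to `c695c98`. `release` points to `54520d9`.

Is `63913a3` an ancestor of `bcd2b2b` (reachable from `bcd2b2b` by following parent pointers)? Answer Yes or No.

No

Ancestors of bcd2b2b: {25fd092, 2d99b23, 2eb7396, 53001b8, 54520d9, 5b48711, 97f37d0, bcd2b2b, c0bf0c9}.
63913a3 is not in that set, so it is not an ancestor of bcd2b2b.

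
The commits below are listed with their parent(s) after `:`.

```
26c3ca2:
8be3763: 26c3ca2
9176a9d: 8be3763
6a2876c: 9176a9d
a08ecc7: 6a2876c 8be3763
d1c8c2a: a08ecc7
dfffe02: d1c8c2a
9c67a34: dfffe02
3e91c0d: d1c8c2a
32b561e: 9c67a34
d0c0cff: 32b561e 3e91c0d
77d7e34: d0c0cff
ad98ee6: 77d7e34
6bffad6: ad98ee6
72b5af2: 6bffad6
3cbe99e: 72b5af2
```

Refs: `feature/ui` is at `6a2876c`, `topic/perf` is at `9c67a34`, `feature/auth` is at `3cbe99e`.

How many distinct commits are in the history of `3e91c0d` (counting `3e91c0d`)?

Walking parent pointers from 3e91c0d: reachable set = {26c3ca2, 3e91c0d, 6a2876c, 8be3763, 9176a9d, a08ecc7, d1c8c2a}.
That is 7 commits.

7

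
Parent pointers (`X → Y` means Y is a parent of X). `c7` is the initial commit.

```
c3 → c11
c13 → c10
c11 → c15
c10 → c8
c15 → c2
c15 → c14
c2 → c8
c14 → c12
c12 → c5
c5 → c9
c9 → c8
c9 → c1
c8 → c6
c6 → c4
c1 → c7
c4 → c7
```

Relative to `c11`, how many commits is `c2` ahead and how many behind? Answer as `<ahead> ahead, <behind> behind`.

Reachable from c2: {c2, c4, c6, c7, c8}.
Reachable from c11: {c1, c11, c12, c14, c15, c2, c4, c5, c6, c7, c8, c9}.
Only in c2's history (ahead): {} — 0.
Only in c11's history (behind): {c1, c11, c12, c14, c15, c5, c9} — 7.

0 ahead, 7 behind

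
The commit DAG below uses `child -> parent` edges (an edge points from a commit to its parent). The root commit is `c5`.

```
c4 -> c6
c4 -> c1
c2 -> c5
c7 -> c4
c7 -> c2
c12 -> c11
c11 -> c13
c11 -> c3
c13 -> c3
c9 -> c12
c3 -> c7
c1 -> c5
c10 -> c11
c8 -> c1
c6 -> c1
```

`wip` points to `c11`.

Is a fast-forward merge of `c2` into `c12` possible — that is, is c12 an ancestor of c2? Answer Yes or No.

A fast-forward from c12 to c2 is possible iff c12 is an ancestor of c2.
Ancestors of c2: {c2, c5}.
c12 is not among them, so fast-forward is not possible.

No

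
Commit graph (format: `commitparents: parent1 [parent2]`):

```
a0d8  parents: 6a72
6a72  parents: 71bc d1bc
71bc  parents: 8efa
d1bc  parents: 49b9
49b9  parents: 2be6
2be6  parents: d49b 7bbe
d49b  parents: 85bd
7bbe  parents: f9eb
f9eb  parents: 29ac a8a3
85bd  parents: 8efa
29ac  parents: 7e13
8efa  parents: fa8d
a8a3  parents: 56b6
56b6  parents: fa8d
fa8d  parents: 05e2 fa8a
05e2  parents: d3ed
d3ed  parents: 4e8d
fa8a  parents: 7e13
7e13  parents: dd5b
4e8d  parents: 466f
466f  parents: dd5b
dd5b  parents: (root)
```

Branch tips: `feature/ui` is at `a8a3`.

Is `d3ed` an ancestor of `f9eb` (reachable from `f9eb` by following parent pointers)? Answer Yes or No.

Yes

Ancestors of f9eb (commits reachable by following parents): {05e2, 29ac, 466f, 4e8d, 56b6, 7e13, a8a3, d3ed, dd5b, f9eb, fa8a, fa8d}.
d3ed is in that set, so it is an ancestor of f9eb.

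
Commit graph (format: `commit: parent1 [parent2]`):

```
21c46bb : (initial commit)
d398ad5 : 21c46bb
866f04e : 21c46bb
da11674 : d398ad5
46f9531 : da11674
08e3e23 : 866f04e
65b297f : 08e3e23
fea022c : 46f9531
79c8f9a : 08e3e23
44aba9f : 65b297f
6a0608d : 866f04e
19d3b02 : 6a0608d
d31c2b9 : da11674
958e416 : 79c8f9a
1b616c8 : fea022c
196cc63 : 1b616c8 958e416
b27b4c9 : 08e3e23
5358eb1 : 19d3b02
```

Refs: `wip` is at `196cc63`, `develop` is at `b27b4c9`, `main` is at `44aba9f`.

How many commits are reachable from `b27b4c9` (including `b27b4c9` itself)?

Walking parent pointers from b27b4c9: reachable set = {08e3e23, 21c46bb, 866f04e, b27b4c9}.
That is 4 commits.

4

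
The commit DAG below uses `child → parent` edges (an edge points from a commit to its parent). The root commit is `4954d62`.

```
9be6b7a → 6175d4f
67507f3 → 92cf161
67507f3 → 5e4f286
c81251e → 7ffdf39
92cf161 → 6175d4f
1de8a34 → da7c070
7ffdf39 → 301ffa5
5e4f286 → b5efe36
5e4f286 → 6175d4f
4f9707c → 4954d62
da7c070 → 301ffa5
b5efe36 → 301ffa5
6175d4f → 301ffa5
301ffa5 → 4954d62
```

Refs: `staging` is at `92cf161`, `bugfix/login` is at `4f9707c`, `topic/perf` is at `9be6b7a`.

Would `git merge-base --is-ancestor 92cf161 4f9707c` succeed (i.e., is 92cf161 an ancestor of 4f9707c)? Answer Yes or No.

Ancestors of 4f9707c: {4954d62, 4f9707c}.
92cf161 is not in that set, so it is not an ancestor of 4f9707c.

No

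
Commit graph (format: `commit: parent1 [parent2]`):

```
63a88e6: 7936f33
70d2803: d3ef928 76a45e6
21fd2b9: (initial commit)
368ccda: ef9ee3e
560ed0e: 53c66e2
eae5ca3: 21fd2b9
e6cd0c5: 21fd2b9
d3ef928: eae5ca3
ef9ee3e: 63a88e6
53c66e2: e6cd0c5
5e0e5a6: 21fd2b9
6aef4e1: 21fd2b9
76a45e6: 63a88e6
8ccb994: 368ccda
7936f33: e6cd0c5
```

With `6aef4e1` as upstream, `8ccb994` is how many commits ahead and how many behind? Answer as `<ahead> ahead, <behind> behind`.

Reachable from 8ccb994: {21fd2b9, 368ccda, 63a88e6, 7936f33, 8ccb994, e6cd0c5, ef9ee3e}.
Reachable from 6aef4e1: {21fd2b9, 6aef4e1}.
Only in 8ccb994's history (ahead): {368ccda, 63a88e6, 7936f33, 8ccb994, e6cd0c5, ef9ee3e} — 6.
Only in 6aef4e1's history (behind): {6aef4e1} — 1.

6 ahead, 1 behind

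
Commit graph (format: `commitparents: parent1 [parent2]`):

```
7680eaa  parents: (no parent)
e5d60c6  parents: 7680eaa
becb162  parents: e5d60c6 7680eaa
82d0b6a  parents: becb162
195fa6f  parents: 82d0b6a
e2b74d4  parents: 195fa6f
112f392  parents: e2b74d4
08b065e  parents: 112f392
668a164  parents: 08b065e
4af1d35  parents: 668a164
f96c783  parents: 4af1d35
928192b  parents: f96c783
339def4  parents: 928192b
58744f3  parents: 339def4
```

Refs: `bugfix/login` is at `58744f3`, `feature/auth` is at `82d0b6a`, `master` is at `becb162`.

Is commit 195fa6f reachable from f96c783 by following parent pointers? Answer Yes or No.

Yes

Ancestors of f96c783 (commits reachable by following parents): {08b065e, 112f392, 195fa6f, 4af1d35, 668a164, 7680eaa, 82d0b6a, becb162, e2b74d4, e5d60c6, f96c783}.
195fa6f is in that set, so it is an ancestor of f96c783.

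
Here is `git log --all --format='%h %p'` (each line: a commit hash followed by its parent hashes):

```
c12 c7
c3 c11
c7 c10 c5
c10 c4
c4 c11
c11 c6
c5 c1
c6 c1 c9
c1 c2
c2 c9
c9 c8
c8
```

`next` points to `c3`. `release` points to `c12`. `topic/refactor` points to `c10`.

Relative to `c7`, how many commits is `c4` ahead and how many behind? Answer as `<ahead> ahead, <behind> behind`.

0 ahead, 3 behind

Reachable from c4: {c1, c11, c2, c4, c6, c8, c9}.
Reachable from c7: {c1, c10, c11, c2, c4, c5, c6, c7, c8, c9}.
Only in c4's history (ahead): {} — 0.
Only in c7's history (behind): {c10, c5, c7} — 3.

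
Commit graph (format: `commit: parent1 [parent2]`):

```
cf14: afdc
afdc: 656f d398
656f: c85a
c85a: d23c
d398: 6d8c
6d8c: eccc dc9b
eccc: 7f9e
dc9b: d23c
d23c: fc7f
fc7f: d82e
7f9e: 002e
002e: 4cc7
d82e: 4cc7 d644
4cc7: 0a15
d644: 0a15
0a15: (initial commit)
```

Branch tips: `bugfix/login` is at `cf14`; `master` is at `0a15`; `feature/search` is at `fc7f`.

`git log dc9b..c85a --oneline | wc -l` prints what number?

Reachable from c85a: {0a15, 4cc7, c85a, d23c, d644, d82e, fc7f}.
Reachable from dc9b: {0a15, 4cc7, d23c, d644, d82e, dc9b, fc7f}.
In c85a's history but not dc9b's: {c85a} — 1 commit.

1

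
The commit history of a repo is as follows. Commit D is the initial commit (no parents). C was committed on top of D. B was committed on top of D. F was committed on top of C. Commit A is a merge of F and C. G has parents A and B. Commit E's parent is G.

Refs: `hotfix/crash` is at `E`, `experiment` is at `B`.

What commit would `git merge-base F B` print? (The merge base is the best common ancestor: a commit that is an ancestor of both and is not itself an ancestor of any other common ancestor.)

D

Ancestors of F: {C, D, F}.
Ancestors of B: {B, D}.
Common ancestors: {D}.
The only common ancestor is D, so it is the merge base.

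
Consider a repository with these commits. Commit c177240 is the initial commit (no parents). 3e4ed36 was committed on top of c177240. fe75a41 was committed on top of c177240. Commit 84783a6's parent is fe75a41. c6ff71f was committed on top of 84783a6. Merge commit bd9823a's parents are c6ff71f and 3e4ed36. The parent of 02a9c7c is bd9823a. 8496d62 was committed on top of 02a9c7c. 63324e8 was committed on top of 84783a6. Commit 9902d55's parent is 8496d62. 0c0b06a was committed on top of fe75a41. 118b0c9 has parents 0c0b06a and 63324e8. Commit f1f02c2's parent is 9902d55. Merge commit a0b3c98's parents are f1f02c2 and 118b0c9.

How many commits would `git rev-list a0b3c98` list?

14

Walking parent pointers from a0b3c98: reachable set = {02a9c7c, 0c0b06a, 118b0c9, 3e4ed36, 63324e8, 84783a6, 8496d62, 9902d55, a0b3c98, bd9823a, c177240, c6ff71f, f1f02c2, fe75a41}.
That is 14 commits.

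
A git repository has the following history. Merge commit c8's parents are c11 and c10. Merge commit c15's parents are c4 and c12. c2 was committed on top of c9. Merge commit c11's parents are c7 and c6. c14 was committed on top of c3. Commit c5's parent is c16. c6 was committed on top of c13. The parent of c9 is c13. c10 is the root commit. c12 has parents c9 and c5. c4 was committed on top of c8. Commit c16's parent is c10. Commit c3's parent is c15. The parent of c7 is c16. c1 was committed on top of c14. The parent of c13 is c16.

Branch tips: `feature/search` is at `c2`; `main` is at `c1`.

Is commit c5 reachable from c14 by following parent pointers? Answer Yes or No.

Yes

Ancestors of c14 (commits reachable by following parents): {c10, c11, c12, c13, c14, c15, c16, c3, c4, c5, c6, c7, c8, c9}.
c5 is in that set, so it is an ancestor of c14.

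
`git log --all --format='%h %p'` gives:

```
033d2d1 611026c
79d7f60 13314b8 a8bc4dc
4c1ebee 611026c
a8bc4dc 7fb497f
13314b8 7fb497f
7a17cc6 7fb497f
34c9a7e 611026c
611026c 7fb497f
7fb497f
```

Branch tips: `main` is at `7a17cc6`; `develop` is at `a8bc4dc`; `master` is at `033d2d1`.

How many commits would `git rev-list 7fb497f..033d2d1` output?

2

Reachable from 033d2d1: {033d2d1, 611026c, 7fb497f}.
Reachable from 7fb497f: {7fb497f}.
In 033d2d1's history but not 7fb497f's: {033d2d1, 611026c} — 2 commits.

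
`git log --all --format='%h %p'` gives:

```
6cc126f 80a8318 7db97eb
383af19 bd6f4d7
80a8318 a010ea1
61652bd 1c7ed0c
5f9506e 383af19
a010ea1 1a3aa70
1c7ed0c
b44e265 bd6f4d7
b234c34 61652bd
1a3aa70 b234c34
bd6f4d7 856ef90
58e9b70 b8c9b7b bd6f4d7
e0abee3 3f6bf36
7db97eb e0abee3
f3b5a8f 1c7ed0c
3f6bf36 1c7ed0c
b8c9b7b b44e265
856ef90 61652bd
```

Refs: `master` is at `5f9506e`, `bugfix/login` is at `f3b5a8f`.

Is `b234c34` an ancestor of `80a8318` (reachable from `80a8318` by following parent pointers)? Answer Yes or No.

Ancestors of 80a8318 (commits reachable by following parents): {1a3aa70, 1c7ed0c, 61652bd, 80a8318, a010ea1, b234c34}.
b234c34 is in that set, so it is an ancestor of 80a8318.

Yes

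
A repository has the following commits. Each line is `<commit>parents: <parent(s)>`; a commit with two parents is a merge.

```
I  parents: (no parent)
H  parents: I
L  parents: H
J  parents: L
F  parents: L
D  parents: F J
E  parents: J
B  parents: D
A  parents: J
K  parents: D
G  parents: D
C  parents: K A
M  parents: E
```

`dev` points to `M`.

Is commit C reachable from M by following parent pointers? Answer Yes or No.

No

Ancestors of M: {E, H, I, J, L, M}.
C is not in that set, so it is not an ancestor of M.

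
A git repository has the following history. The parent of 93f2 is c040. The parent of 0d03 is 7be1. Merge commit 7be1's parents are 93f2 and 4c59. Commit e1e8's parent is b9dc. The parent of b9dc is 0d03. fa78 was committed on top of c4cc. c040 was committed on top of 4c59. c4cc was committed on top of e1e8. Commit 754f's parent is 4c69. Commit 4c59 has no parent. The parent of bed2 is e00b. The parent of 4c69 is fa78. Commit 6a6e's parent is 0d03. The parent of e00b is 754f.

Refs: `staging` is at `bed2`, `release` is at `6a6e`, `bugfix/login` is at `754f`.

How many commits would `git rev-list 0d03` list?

5

Walking parent pointers from 0d03: reachable set = {0d03, 4c59, 7be1, 93f2, c040}.
That is 5 commits.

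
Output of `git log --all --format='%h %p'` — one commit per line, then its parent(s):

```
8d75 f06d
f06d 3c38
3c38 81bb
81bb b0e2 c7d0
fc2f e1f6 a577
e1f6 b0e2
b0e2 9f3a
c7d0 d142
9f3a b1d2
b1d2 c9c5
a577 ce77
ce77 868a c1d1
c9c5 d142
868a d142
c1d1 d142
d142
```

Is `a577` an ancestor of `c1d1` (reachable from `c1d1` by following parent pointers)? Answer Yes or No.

Ancestors of c1d1: {c1d1, d142}.
a577 is not in that set, so it is not an ancestor of c1d1.

No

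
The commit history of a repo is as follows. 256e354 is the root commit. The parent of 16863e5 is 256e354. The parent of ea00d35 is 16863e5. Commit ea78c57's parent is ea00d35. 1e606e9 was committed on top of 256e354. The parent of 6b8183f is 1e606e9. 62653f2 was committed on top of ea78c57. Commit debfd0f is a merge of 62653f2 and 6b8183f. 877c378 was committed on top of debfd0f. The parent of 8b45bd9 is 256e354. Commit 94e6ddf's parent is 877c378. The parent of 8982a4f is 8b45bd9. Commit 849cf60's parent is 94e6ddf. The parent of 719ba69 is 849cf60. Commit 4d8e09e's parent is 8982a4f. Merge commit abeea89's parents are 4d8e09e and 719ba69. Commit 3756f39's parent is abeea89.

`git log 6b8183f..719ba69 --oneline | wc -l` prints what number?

9

Reachable from 719ba69: {16863e5, 1e606e9, 256e354, 62653f2, 6b8183f, 719ba69, 849cf60, 877c378, 94e6ddf, debfd0f, ea00d35, ea78c57}.
Reachable from 6b8183f: {1e606e9, 256e354, 6b8183f}.
In 719ba69's history but not 6b8183f's: {16863e5, 62653f2, 719ba69, 849cf60, 877c378, 94e6ddf, debfd0f, ea00d35, ea78c57} — 9 commits.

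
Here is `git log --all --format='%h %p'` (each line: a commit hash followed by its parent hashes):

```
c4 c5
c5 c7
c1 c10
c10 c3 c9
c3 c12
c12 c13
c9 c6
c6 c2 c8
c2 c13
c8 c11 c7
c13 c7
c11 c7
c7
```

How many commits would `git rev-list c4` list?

3

Walking parent pointers from c4: reachable set = {c4, c5, c7}.
That is 3 commits.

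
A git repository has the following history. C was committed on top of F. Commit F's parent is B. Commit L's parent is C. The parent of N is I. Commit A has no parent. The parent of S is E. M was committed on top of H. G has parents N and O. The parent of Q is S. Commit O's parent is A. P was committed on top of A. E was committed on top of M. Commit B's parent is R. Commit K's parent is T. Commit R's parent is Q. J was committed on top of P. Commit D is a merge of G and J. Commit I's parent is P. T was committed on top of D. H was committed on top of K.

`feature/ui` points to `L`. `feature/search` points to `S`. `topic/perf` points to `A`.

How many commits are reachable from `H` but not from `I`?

Reachable from H: {A, D, G, H, I, J, K, N, O, P, T}.
Reachable from I: {A, I, P}.
In H's history but not I's: {D, G, H, J, K, N, O, T} — 8 commits.

8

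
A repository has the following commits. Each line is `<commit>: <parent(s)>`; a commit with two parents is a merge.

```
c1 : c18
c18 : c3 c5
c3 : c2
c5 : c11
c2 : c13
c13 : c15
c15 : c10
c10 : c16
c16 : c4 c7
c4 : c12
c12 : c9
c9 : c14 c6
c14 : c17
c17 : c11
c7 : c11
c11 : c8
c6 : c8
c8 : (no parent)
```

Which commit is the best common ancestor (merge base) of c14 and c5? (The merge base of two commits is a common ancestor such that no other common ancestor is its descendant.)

c11

Ancestors of c14: {c11, c14, c17, c8}.
Ancestors of c5: {c11, c5, c8}.
Common ancestors: {c11, c8}.
Among these, c11 is not an ancestor of any other common ancestor — it is the merge base.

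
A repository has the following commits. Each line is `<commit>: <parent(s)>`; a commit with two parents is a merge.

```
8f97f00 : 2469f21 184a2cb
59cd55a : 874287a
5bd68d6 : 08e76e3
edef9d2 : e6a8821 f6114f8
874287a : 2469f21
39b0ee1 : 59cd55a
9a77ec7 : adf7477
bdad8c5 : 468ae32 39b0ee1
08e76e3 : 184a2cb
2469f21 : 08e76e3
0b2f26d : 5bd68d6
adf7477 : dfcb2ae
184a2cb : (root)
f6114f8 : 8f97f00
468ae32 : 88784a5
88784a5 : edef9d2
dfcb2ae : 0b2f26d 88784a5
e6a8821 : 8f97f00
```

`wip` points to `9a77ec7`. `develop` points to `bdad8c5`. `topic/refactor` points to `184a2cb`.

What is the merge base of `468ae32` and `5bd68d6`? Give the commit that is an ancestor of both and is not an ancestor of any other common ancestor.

Ancestors of 468ae32: {08e76e3, 184a2cb, 2469f21, 468ae32, 88784a5, 8f97f00, e6a8821, edef9d2, f6114f8}.
Ancestors of 5bd68d6: {08e76e3, 184a2cb, 5bd68d6}.
Common ancestors: {08e76e3, 184a2cb}.
Among these, 08e76e3 is not an ancestor of any other common ancestor — it is the merge base.

08e76e3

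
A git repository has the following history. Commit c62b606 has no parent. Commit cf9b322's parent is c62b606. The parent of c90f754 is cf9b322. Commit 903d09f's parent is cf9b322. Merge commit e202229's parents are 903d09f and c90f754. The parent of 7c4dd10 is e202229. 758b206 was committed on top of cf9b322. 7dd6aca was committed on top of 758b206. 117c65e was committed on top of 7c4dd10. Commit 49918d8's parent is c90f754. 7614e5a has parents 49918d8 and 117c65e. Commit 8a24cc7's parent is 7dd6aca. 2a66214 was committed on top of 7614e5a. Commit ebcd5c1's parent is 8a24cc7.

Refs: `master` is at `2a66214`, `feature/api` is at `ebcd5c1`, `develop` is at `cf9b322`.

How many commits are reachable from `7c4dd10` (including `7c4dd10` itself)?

Walking parent pointers from 7c4dd10: reachable set = {7c4dd10, 903d09f, c62b606, c90f754, cf9b322, e202229}.
That is 6 commits.

6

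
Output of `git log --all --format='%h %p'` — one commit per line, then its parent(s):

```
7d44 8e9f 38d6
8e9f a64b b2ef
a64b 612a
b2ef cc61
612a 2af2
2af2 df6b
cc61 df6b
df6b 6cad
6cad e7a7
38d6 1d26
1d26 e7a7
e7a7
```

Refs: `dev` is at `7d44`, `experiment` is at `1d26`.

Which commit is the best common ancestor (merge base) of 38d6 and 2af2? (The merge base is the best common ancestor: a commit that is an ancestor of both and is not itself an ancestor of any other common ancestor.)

Ancestors of 38d6: {1d26, 38d6, e7a7}.
Ancestors of 2af2: {2af2, 6cad, df6b, e7a7}.
Common ancestors: {e7a7}.
The only common ancestor is e7a7, so it is the merge base.

e7a7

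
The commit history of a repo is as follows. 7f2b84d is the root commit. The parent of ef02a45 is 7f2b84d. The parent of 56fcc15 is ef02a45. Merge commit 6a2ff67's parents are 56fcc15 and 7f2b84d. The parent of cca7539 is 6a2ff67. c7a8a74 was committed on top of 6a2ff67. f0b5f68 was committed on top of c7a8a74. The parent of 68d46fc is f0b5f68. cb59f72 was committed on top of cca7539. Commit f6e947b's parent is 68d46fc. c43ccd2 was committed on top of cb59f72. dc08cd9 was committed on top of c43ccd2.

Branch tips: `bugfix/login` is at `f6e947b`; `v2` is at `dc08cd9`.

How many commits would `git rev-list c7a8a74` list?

Walking parent pointers from c7a8a74: reachable set = {56fcc15, 6a2ff67, 7f2b84d, c7a8a74, ef02a45}.
That is 5 commits.

5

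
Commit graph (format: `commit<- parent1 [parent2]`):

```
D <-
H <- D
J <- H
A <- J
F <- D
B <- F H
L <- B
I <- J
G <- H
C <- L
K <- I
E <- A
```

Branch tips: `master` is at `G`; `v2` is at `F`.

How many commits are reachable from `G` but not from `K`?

Reachable from G: {D, G, H}.
Reachable from K: {D, H, I, J, K}.
In G's history but not K's: {G} — 1 commit.

1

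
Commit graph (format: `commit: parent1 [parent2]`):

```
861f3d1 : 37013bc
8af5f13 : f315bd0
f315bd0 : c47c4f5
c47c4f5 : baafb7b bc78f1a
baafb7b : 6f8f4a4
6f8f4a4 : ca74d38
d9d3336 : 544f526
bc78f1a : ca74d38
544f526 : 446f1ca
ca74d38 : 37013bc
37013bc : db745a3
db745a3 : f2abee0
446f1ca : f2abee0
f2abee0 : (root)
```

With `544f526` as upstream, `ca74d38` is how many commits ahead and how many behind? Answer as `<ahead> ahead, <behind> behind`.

3 ahead, 2 behind

Reachable from ca74d38: {37013bc, ca74d38, db745a3, f2abee0}.
Reachable from 544f526: {446f1ca, 544f526, f2abee0}.
Only in ca74d38's history (ahead): {37013bc, ca74d38, db745a3} — 3.
Only in 544f526's history (behind): {446f1ca, 544f526} — 2.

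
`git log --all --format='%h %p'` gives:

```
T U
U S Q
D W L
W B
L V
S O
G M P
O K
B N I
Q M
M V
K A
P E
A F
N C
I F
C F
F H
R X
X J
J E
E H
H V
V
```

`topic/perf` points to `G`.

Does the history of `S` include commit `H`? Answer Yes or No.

Ancestors of S (commits reachable by following parents): {A, F, H, K, O, S, V}.
H is in that set, so it is an ancestor of S.

Yes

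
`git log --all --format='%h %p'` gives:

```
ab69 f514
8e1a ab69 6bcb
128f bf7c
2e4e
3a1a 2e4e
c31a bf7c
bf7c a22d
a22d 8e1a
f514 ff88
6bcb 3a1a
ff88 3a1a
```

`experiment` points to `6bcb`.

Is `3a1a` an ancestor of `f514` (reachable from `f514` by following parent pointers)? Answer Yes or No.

Yes

Ancestors of f514 (commits reachable by following parents): {2e4e, 3a1a, f514, ff88}.
3a1a is in that set, so it is an ancestor of f514.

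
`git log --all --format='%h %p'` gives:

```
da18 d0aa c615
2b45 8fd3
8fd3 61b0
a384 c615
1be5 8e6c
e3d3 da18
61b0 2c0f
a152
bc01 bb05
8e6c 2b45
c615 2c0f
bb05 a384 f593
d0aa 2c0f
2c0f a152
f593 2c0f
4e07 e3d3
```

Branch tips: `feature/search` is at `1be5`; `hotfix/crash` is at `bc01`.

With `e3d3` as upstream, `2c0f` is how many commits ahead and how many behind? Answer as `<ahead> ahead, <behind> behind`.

0 ahead, 4 behind

Reachable from 2c0f: {2c0f, a152}.
Reachable from e3d3: {2c0f, a152, c615, d0aa, da18, e3d3}.
Only in 2c0f's history (ahead): {} — 0.
Only in e3d3's history (behind): {c615, d0aa, da18, e3d3} — 4.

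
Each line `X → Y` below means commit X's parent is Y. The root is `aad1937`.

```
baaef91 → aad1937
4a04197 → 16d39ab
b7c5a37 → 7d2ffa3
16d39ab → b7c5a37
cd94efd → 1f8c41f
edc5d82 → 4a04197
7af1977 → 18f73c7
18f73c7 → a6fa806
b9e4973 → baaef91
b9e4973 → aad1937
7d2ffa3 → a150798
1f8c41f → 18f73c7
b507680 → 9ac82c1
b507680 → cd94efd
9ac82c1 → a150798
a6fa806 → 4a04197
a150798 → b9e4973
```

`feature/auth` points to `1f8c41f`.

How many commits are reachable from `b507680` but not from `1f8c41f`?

3

Reachable from b507680: {16d39ab, 18f73c7, 1f8c41f, 4a04197, 7d2ffa3, 9ac82c1, a150798, a6fa806, aad1937, b507680, b7c5a37, b9e4973, baaef91, cd94efd}.
Reachable from 1f8c41f: {16d39ab, 18f73c7, 1f8c41f, 4a04197, 7d2ffa3, a150798, a6fa806, aad1937, b7c5a37, b9e4973, baaef91}.
In b507680's history but not 1f8c41f's: {9ac82c1, b507680, cd94efd} — 3 commits.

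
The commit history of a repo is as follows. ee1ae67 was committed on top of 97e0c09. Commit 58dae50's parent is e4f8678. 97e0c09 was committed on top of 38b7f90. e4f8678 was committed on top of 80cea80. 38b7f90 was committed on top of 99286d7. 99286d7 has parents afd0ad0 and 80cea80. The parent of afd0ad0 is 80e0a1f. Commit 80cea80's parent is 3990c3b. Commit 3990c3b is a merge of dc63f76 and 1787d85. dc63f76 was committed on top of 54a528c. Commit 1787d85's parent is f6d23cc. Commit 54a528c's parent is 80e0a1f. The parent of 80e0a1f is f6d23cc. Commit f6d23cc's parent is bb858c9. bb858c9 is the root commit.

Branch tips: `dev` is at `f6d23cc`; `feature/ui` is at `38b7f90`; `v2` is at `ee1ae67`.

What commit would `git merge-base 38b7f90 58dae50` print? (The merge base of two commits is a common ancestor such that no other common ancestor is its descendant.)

80cea80

Ancestors of 38b7f90: {1787d85, 38b7f90, 3990c3b, 54a528c, 80cea80, 80e0a1f, 99286d7, afd0ad0, bb858c9, dc63f76, f6d23cc}.
Ancestors of 58dae50: {1787d85, 3990c3b, 54a528c, 58dae50, 80cea80, 80e0a1f, bb858c9, dc63f76, e4f8678, f6d23cc}.
Common ancestors: {1787d85, 3990c3b, 54a528c, 80cea80, 80e0a1f, bb858c9, dc63f76, f6d23cc}.
Among these, 80cea80 is not an ancestor of any other common ancestor — it is the merge base.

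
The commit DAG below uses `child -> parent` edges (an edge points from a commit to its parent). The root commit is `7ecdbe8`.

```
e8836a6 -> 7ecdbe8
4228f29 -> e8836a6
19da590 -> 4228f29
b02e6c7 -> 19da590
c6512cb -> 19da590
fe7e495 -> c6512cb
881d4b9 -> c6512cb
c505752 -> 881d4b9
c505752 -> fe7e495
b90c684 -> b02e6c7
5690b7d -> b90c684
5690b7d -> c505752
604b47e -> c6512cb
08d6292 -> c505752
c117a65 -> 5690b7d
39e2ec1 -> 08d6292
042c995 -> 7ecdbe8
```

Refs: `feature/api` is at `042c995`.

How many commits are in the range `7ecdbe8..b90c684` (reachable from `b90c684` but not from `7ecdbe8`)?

Reachable from b90c684: {19da590, 4228f29, 7ecdbe8, b02e6c7, b90c684, e8836a6}.
Reachable from 7ecdbe8: {7ecdbe8}.
In b90c684's history but not 7ecdbe8's: {19da590, 4228f29, b02e6c7, b90c684, e8836a6} — 5 commits.

5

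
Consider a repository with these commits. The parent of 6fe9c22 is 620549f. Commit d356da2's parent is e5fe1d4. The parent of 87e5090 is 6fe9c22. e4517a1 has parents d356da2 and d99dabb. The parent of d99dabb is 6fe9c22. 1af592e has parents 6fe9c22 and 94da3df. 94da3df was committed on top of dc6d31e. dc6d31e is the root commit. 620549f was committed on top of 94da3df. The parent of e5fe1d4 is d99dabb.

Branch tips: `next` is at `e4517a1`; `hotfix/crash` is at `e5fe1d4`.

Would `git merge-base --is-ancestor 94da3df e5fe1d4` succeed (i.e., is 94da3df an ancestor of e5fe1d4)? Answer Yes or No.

Ancestors of e5fe1d4 (commits reachable by following parents): {620549f, 6fe9c22, 94da3df, d99dabb, dc6d31e, e5fe1d4}.
94da3df is in that set, so it is an ancestor of e5fe1d4.

Yes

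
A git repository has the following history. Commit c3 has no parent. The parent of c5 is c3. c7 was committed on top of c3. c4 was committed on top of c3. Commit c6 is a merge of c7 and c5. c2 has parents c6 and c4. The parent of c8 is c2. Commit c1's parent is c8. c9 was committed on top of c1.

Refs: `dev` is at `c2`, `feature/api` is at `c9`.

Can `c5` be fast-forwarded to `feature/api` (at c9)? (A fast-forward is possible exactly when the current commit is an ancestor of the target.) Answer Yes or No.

A fast-forward from c5 to c9 is possible iff c5 is an ancestor of c9.
Ancestors of c9: {c1, c2, c3, c4, c5, c6, c7, c8, c9}.
c5 is among them, so fast-forward is possible.

Yes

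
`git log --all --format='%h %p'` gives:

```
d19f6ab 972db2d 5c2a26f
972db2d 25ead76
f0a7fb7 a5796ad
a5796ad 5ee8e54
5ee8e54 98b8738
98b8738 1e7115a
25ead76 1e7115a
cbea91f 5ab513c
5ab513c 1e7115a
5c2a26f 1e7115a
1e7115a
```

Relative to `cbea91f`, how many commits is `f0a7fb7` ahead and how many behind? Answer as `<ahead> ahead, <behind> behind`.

4 ahead, 2 behind

Reachable from f0a7fb7: {1e7115a, 5ee8e54, 98b8738, a5796ad, f0a7fb7}.
Reachable from cbea91f: {1e7115a, 5ab513c, cbea91f}.
Only in f0a7fb7's history (ahead): {5ee8e54, 98b8738, a5796ad, f0a7fb7} — 4.
Only in cbea91f's history (behind): {5ab513c, cbea91f} — 2.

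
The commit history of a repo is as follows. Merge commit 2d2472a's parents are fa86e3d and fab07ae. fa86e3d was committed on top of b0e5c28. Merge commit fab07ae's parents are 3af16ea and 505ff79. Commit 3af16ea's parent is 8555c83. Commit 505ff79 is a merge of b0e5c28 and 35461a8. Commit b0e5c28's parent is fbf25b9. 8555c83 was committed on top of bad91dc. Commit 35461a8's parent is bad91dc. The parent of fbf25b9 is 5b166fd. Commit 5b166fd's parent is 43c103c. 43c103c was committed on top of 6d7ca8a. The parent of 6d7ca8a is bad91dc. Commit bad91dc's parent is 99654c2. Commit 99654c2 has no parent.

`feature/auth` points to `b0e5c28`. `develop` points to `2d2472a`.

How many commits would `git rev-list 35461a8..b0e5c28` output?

Reachable from b0e5c28: {43c103c, 5b166fd, 6d7ca8a, 99654c2, b0e5c28, bad91dc, fbf25b9}.
Reachable from 35461a8: {35461a8, 99654c2, bad91dc}.
In b0e5c28's history but not 35461a8's: {43c103c, 5b166fd, 6d7ca8a, b0e5c28, fbf25b9} — 5 commits.

5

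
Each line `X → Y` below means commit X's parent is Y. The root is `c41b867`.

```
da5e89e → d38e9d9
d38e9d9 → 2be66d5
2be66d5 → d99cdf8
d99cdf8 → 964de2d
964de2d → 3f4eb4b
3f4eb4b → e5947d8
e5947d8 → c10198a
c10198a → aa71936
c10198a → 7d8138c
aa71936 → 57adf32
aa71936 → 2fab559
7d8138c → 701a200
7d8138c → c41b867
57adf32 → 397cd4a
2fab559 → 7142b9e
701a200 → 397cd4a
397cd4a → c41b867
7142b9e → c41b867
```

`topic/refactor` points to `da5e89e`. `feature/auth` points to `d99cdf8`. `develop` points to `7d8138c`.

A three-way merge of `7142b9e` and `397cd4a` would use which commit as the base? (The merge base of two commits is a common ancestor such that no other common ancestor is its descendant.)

c41b867

Ancestors of 7142b9e: {7142b9e, c41b867}.
Ancestors of 397cd4a: {397cd4a, c41b867}.
Common ancestors: {c41b867}.
The only common ancestor is c41b867, so it is the merge base.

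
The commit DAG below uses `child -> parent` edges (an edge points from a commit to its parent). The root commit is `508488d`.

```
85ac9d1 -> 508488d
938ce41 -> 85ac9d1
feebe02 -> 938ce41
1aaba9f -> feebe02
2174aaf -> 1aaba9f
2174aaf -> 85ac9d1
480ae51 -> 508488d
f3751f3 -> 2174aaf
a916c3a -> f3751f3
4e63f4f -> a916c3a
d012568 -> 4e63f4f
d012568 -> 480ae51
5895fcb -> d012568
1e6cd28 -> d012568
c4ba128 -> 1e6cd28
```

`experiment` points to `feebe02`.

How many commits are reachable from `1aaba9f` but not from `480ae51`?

4

Reachable from 1aaba9f: {1aaba9f, 508488d, 85ac9d1, 938ce41, feebe02}.
Reachable from 480ae51: {480ae51, 508488d}.
In 1aaba9f's history but not 480ae51's: {1aaba9f, 85ac9d1, 938ce41, feebe02} — 4 commits.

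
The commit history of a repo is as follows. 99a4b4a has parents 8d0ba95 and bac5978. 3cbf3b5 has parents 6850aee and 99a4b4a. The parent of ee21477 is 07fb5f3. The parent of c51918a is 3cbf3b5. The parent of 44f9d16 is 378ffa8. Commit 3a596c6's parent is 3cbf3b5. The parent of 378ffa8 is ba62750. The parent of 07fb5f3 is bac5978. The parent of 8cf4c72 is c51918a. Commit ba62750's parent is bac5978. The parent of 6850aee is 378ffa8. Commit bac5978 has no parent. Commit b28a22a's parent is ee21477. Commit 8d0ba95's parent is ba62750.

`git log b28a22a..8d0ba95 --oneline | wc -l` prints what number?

Reachable from 8d0ba95: {8d0ba95, ba62750, bac5978}.
Reachable from b28a22a: {07fb5f3, b28a22a, bac5978, ee21477}.
In 8d0ba95's history but not b28a22a's: {8d0ba95, ba62750} — 2 commits.

2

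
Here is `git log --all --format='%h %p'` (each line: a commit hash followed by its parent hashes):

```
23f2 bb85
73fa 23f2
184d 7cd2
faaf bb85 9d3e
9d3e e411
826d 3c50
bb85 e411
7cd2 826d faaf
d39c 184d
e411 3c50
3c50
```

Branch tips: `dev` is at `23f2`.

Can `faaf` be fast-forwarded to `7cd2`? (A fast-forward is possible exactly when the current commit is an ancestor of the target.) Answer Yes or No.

Yes

A fast-forward from faaf to 7cd2 is possible iff faaf is an ancestor of 7cd2.
Ancestors of 7cd2: {3c50, 7cd2, 826d, 9d3e, bb85, e411, faaf}.
faaf is among them, so fast-forward is possible.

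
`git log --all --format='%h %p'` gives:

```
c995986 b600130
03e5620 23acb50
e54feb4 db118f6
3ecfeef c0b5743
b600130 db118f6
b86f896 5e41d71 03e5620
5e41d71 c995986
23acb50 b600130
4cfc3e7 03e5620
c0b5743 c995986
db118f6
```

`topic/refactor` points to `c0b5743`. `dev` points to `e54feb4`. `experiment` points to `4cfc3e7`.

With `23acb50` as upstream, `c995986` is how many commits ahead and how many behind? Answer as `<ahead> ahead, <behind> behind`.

Reachable from c995986: {b600130, c995986, db118f6}.
Reachable from 23acb50: {23acb50, b600130, db118f6}.
Only in c995986's history (ahead): {c995986} — 1.
Only in 23acb50's history (behind): {23acb50} — 1.

1 ahead, 1 behind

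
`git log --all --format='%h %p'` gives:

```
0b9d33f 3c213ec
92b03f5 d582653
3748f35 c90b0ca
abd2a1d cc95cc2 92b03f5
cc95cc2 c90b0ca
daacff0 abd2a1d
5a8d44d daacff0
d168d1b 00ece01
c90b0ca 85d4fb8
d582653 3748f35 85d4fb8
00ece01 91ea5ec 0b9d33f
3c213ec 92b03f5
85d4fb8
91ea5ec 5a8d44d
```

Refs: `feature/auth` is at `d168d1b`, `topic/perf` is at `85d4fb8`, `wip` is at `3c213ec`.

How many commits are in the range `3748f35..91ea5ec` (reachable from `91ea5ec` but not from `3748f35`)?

Reachable from 91ea5ec: {3748f35, 5a8d44d, 85d4fb8, 91ea5ec, 92b03f5, abd2a1d, c90b0ca, cc95cc2, d582653, daacff0}.
Reachable from 3748f35: {3748f35, 85d4fb8, c90b0ca}.
In 91ea5ec's history but not 3748f35's: {5a8d44d, 91ea5ec, 92b03f5, abd2a1d, cc95cc2, d582653, daacff0} — 7 commits.

7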